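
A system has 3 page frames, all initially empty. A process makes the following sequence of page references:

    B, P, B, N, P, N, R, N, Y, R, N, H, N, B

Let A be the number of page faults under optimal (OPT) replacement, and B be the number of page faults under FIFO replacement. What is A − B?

-1

Under OPT: F F . F . . F . F . . F . F → 7 faults.
Under FIFO: F F . F . . F . F . . F F F → 8 faults.
A − B = 7 − 8 = -1.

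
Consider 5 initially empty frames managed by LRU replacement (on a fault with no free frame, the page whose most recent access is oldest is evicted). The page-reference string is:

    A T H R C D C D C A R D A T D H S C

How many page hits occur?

A -> fault, frames (A)
T -> fault, frames (A T)
H -> fault, frames (A T H)
R -> fault, frames (A T H R)
C -> fault, frames (A T H R C)
D -> fault, evict A, frames (T H R C D)
C -> hit
D -> hit
C -> hit
A -> fault, evict T, frames (H R D C A)
R -> hit
D -> hit
A -> hit
T -> fault, evict H, frames (C R D A T)
D -> hit
H -> fault, evict C, frames (R A T D H)
S -> fault, evict R, frames (A T D H S)
C -> fault, evict A, frames (T D H S C)
Hits: 7.

7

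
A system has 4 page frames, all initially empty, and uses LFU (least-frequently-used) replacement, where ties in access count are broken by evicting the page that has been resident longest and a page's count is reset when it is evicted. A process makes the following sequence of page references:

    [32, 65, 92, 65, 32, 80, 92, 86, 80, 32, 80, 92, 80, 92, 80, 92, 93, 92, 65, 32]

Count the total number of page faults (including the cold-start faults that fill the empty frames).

32 -> fault, frames {32}
65 -> fault, frames {32,65}
92 -> fault, frames {32,65,92}
65 -> hit
32 -> hit
80 -> fault, frames {32,65,92,80}
92 -> hit
86 -> fault, evict 80, frames {32,65,92,86}
80 -> fault, evict 86, frames {32,65,92,80}
32 -> hit
80 -> hit
92 -> hit
80 -> hit
92 -> hit
80 -> hit
92 -> hit
93 -> fault, evict 65, frames {32,92,80,93}
92 -> hit
65 -> fault, evict 93, frames {32,92,80,65}
32 -> hit
Page faults: 8.

8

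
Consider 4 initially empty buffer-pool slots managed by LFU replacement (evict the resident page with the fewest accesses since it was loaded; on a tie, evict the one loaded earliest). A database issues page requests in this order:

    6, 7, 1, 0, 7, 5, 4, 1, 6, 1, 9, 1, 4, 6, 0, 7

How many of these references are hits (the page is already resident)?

4

6 → fault, frames (6)
7 → fault, frames (6 7)
1 → fault, frames (6 7 1)
0 → fault, frames (6 7 1 0)
7 → hit
5 → fault, evict 6, frames (7 1 0 5)
4 → fault, evict 1, frames (7 0 5 4)
1 → fault, evict 0, frames (7 5 4 1)
6 → fault, evict 5, frames (7 4 1 6)
1 → hit
9 → fault, evict 4, frames (7 1 6 9)
1 → hit
4 → fault, evict 6, frames (7 1 9 4)
6 → fault, evict 9, frames (7 1 4 6)
0 → fault, evict 4, frames (7 1 6 0)
7 → hit
Hits: 4.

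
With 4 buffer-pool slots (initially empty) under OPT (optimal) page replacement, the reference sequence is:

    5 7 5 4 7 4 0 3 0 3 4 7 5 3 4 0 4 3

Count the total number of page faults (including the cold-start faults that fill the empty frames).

6

5 → fault, frames [5]
7 → fault, frames [5, 7]
5 → hit
4 → fault, frames [5, 7, 4]
7 → hit
4 → hit
0 → fault, frames [5, 7, 4, 0]
3 → fault, evict 5, frames [7, 4, 0, 3]
0 → hit
3 → hit
4 → hit
7 → hit
5 → fault, evict 7, frames [4, 0, 3, 5]
3 → hit
4 → hit
0 → hit
4 → hit
3 → hit
Page faults: 6.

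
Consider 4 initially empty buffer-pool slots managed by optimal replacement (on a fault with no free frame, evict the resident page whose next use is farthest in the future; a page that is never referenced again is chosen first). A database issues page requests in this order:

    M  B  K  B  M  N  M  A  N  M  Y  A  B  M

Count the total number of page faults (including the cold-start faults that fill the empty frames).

6

M: fault, frames {M}
B: fault, frames {M,B}
K: fault, frames {M,B,K}
B: hit
M: hit
N: fault, frames {M,B,K,N}
M: hit
A: fault, evict K, frames {M,B,N,A}
N: hit
M: hit
Y: fault, evict N, frames {M,B,A,Y}
A: hit
B: hit
M: hit
Page faults: 6.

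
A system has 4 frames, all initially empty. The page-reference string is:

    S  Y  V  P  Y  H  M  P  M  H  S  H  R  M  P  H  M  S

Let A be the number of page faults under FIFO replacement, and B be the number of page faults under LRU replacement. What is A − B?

Under FIFO: F F F F . F F . . . F . F . F F F F → 12 faults.
Under LRU: F F F F . F F . . . F . F . F . . F → 10 faults.
A − B = 12 − 10 = 2.

2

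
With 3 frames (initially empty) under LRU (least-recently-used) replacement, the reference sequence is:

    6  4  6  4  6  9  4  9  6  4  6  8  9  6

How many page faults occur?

6: miss, frames (6)
4: miss, frames (6 4)
6: hit
4: hit
6: hit
9: miss, frames (4 6 9)
4: hit
9: hit
6: hit
4: hit
6: hit
8: miss, evict 9, frames (4 6 8)
9: miss, evict 4, frames (6 8 9)
6: hit
Page faults: 5.

5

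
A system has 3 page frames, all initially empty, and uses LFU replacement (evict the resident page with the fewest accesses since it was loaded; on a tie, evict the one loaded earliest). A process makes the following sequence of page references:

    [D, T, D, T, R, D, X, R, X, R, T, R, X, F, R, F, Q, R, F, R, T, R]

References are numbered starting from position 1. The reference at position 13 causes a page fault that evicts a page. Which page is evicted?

pos 1: D → miss, frames (D)
pos 2: T → miss, frames (D T)
pos 3: D → hit
pos 4: T → hit
pos 5: R → miss, frames (D T R)
pos 6: D → hit
pos 7: X → miss, evict R, frames (D T X)
pos 8: R → miss, evict X, frames (D T R)
pos 9: X → miss, evict R, frames (D T X)
pos 10: R → miss, evict X, frames (D T R)
pos 11: T → hit
pos 12: R → hit
pos 13: X → miss, evict R, frames (D T X)
At position 13, page R is evicted.

R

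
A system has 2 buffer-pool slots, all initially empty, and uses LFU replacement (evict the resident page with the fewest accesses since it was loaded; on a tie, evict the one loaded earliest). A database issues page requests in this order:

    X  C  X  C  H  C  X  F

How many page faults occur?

5

X: miss, frames [X]
C: miss, frames [X, C]
X: hit
C: hit
H: miss, evict X, frames [C, H]
C: hit
X: miss, evict H, frames [C, X]
F: miss, evict X, frames [C, F]
Page faults: 5.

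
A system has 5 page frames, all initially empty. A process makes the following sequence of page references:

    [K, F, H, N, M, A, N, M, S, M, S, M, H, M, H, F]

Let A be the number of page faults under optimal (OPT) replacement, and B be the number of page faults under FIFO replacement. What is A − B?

-1

Under OPT: F F F F F F . . F . . . . . . . → 7 faults.
Under FIFO: F F F F F F . . F . . . . . . F → 8 faults.
A − B = 7 − 8 = -1.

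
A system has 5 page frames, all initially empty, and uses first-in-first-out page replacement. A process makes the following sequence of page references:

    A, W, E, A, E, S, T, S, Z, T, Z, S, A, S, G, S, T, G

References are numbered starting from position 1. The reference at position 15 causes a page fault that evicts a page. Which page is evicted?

pos 1: A → fault, frames (A)
pos 2: W → fault, frames (A W)
pos 3: E → fault, frames (A W E)
pos 4: A → hit
pos 5: E → hit
pos 6: S → fault, frames (A W E S)
pos 7: T → fault, frames (A W E S T)
pos 8: S → hit
pos 9: Z → fault, evict A, frames (W E S T Z)
pos 10: T → hit
pos 11: Z → hit
pos 12: S → hit
pos 13: A → fault, evict W, frames (E S T Z A)
pos 14: S → hit
pos 15: G → fault, evict E, frames (S T Z A G)
At position 15, page E is evicted.

E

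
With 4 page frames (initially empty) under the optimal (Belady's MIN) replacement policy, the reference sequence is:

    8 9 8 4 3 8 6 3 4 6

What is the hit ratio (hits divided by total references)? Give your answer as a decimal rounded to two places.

0.50

8 -> fault, frames {8}
9 -> fault, frames {8,9}
8 -> hit
4 -> fault, frames {8,9,4}
3 -> fault, frames {8,9,4,3}
8 -> hit
6 -> fault, evict 9, frames {8,4,3,6}
3 -> hit
4 -> hit
6 -> hit
Hits: 5 of 10 references → 5/10 = 0.5000.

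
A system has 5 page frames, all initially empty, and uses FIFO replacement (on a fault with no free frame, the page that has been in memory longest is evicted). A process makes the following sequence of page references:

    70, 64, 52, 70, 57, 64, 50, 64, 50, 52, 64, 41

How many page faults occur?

6

70 → fault, frames [70]
64 → fault, frames [70, 64]
52 → fault, frames [70, 64, 52]
70 → hit
57 → fault, frames [70, 64, 52, 57]
64 → hit
50 → fault, frames [70, 64, 52, 57, 50]
64 → hit
50 → hit
52 → hit
64 → hit
41 → fault, evict 70, frames [64, 52, 57, 50, 41]
Page faults: 6.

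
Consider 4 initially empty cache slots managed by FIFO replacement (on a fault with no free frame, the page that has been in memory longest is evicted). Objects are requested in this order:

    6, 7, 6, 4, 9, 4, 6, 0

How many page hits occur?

6 -> fault, frames {6}
7 -> fault, frames {6,7}
6 -> hit
4 -> fault, frames {6,7,4}
9 -> fault, frames {6,7,4,9}
4 -> hit
6 -> hit
0 -> fault, evict 6, frames {7,4,9,0}
Hits: 3.

3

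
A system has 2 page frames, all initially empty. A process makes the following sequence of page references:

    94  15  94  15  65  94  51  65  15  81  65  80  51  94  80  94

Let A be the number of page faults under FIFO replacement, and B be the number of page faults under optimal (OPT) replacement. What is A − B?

Under FIFO: F F . . F F F F F F F F F F F . → 13 faults.
Under OPT: F F . . F . F . F F . F F F . . → 9 faults.
A − B = 13 − 9 = 4.

4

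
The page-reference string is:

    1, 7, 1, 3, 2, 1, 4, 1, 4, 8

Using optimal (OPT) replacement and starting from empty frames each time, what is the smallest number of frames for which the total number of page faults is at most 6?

2

f=1: 10 faults
f=2: 6 faults
f=3: 6 faults
f=4: 6 faults
f=5: 6 faults
f=6: 6 faults
Smallest f with faults ≤ 6 is 2.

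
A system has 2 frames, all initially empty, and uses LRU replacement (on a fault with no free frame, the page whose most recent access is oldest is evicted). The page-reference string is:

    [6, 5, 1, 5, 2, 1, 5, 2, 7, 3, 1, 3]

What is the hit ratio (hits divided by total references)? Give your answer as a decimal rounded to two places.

0.17

6 -> miss, frames (6)
5 -> miss, frames (6 5)
1 -> miss, evict 6, frames (5 1)
5 -> hit
2 -> miss, evict 1, frames (5 2)
1 -> miss, evict 5, frames (2 1)
5 -> miss, evict 2, frames (1 5)
2 -> miss, evict 1, frames (5 2)
7 -> miss, evict 5, frames (2 7)
3 -> miss, evict 2, frames (7 3)
1 -> miss, evict 7, frames (3 1)
3 -> hit
Hits: 2 of 12 references → 2/12 = 0.1667.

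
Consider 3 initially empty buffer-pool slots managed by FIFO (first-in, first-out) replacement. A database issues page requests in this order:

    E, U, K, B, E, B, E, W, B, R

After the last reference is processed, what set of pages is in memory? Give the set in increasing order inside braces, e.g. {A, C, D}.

{E, R, W}

E → miss, frames (E)
U → miss, frames (E U)
K → miss, frames (E U K)
B → miss, evict E, frames (U K B)
E → miss, evict U, frames (K B E)
B → hit
E → hit
W → miss, evict K, frames (B E W)
B → hit
R → miss, evict B, frames (E W R)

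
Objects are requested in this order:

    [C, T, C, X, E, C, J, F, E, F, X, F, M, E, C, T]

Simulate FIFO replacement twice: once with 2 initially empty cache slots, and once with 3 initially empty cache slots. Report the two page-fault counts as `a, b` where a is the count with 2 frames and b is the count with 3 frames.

14, 12

2 frames: F F . F F F F F F . F F F F F F → 14 faults.
3 frames: F F . F F F F F F . F . F . F F → 12 faults.
12 < 14: adding a frame reduced faults, as is typical.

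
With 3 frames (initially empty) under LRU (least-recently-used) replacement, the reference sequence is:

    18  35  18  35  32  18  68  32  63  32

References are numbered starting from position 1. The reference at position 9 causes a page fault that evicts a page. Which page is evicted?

pos 1: 18 → fault, frames [18]
pos 2: 35 → fault, frames [18, 35]
pos 3: 18 → hit
pos 4: 35 → hit
pos 5: 32 → fault, frames [18, 35, 32]
pos 6: 18 → hit
pos 7: 68 → fault, evict 35, frames [32, 18, 68]
pos 8: 32 → hit
pos 9: 63 → fault, evict 18, frames [68, 32, 63]
At position 9, page 18 is evicted.

18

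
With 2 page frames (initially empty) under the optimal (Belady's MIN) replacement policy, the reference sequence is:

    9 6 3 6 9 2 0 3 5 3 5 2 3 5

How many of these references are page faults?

9

9: miss, frames {9}
6: miss, frames {9,6}
3: miss, evict 9, frames {6,3}
6: hit
9: miss, evict 6, frames {3,9}
2: miss, evict 9, frames {3,2}
0: miss, evict 2, frames {3,0}
3: hit
5: miss, evict 0, frames {3,5}
3: hit
5: hit
2: miss, evict 5, frames {3,2}
3: hit
5: miss, evict 2, frames {3,5}
Page faults: 9.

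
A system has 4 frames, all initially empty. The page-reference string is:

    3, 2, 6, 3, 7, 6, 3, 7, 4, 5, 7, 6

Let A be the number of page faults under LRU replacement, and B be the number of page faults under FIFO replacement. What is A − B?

Under LRU: F F F . F . . . F F . F → 7 faults.
Under FIFO: F F F . F . . . F F . . → 6 faults.
A − B = 7 − 6 = 1.

1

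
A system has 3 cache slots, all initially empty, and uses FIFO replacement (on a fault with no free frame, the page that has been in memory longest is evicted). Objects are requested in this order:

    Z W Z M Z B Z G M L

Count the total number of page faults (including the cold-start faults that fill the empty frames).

Z -> miss, frames (Z)
W -> miss, frames (Z W)
Z -> hit
M -> miss, frames (Z W M)
Z -> hit
B -> miss, evict Z, frames (W M B)
Z -> miss, evict W, frames (M B Z)
G -> miss, evict M, frames (B Z G)
M -> miss, evict B, frames (Z G M)
L -> miss, evict Z, frames (G M L)
Page faults: 8.

8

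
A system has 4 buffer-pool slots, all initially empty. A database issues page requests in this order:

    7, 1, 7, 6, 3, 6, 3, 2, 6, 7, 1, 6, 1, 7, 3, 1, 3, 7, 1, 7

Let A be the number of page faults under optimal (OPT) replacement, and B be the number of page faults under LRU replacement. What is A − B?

Under OPT: F F . F F . . F . . . . . . F . . . . . → 6 faults.
Under LRU: F F . F F . . F . . F . . . F . . . . . → 7 faults.
A − B = 6 − 7 = -1.

-1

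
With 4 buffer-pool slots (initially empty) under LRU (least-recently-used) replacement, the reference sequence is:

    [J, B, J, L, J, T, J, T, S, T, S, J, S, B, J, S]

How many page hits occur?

10

J → fault, frames (J)
B → fault, frames (J B)
J → hit
L → fault, frames (B J L)
J → hit
T → fault, frames (B L J T)
J → hit
T → hit
S → fault, evict B, frames (L J T S)
T → hit
S → hit
J → hit
S → hit
B → fault, evict L, frames (T J S B)
J → hit
S → hit
Hits: 10.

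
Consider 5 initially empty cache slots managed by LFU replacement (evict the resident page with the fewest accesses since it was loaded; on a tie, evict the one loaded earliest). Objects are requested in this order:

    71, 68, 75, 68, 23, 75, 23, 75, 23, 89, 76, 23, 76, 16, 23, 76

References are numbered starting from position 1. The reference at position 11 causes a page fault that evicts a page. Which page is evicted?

71

pos 1: 71: fault, frames (71)
pos 2: 68: fault, frames (71 68)
pos 3: 75: fault, frames (71 68 75)
pos 4: 68: hit
pos 5: 23: fault, frames (71 68 75 23)
pos 6: 75: hit
pos 7: 23: hit
pos 8: 75: hit
pos 9: 23: hit
pos 10: 89: fault, frames (71 68 75 23 89)
pos 11: 76: fault, evict 71, frames (68 75 23 89 76)
At position 11, page 71 is evicted.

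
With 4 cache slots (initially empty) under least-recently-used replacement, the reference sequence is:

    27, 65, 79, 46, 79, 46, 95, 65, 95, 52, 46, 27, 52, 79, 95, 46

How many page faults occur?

27: fault, frames [27]
65: fault, frames [27, 65]
79: fault, frames [27, 65, 79]
46: fault, frames [27, 65, 79, 46]
79: hit
46: hit
95: fault, evict 27, frames [65, 79, 46, 95]
65: hit
95: hit
52: fault, evict 79, frames [46, 65, 95, 52]
46: hit
27: fault, evict 65, frames [95, 52, 46, 27]
52: hit
79: fault, evict 95, frames [46, 27, 52, 79]
95: fault, evict 46, frames [27, 52, 79, 95]
46: fault, evict 27, frames [52, 79, 95, 46]
Page faults: 10.

10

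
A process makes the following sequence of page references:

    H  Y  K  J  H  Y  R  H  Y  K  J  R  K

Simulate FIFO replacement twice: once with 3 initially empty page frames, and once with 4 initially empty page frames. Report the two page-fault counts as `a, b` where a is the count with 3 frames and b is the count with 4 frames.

3 frames: F F F F F F F . . F F . . → 9 faults.
4 frames: F F F F . . F F F F F F . → 10 faults.
10 > 9: adding a frame increased faults — Belady's anomaly.

9, 10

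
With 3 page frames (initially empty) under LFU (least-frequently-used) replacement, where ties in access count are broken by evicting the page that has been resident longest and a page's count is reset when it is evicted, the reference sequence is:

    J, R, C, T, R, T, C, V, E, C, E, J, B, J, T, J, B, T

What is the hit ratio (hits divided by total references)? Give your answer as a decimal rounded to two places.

0.28

J: miss, frames {J}
R: miss, frames {J,R}
C: miss, frames {J,R,C}
T: miss, evict J, frames {R,C,T}
R: hit
T: hit
C: hit
V: miss, evict R, frames {C,T,V}
E: miss, evict V, frames {C,T,E}
C: hit
E: hit
J: miss, evict T, frames {C,E,J}
B: miss, evict J, frames {C,E,B}
J: miss, evict B, frames {C,E,J}
T: miss, evict J, frames {C,E,T}
J: miss, evict T, frames {C,E,J}
B: miss, evict J, frames {C,E,B}
T: miss, evict B, frames {C,E,T}
Hits: 5 of 18 references → 5/18 = 0.2778.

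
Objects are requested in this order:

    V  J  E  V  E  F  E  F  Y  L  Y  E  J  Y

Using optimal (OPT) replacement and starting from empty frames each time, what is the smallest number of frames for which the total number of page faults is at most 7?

f=1: 14 faults
f=2: 8 faults
f=3: 7 faults
f=4: 6 faults
f=5: 6 faults
f=6: 6 faults
Smallest f with faults ≤ 7 is 3.

3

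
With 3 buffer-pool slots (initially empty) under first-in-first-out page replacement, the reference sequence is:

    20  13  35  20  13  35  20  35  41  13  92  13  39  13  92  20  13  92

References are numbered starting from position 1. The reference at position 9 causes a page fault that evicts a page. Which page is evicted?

pos 1: 20 -> fault, frames [20]
pos 2: 13 -> fault, frames [20, 13]
pos 3: 35 -> fault, frames [20, 13, 35]
pos 4: 20 -> hit
pos 5: 13 -> hit
pos 6: 35 -> hit
pos 7: 20 -> hit
pos 8: 35 -> hit
pos 9: 41 -> fault, evict 20, frames [13, 35, 41]
At position 9, page 20 is evicted.

20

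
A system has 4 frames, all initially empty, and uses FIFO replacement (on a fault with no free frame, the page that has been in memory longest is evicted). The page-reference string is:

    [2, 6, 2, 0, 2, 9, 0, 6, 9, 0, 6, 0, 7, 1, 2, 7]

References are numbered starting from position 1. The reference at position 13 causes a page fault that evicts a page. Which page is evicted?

pos 1: 2 → miss, frames (2)
pos 2: 6 → miss, frames (2 6)
pos 3: 2 → hit
pos 4: 0 → miss, frames (2 6 0)
pos 5: 2 → hit
pos 6: 9 → miss, frames (2 6 0 9)
pos 7: 0 → hit
pos 8: 6 → hit
pos 9: 9 → hit
pos 10: 0 → hit
pos 11: 6 → hit
pos 12: 0 → hit
pos 13: 7 → miss, evict 2, frames (6 0 9 7)
At position 13, page 2 is evicted.

2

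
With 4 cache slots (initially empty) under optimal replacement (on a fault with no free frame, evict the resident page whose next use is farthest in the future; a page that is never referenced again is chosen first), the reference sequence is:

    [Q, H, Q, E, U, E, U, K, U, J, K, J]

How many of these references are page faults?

6

Q -> miss, frames {Q}
H -> miss, frames {Q,H}
Q -> hit
E -> miss, frames {Q,H,E}
U -> miss, frames {Q,H,E,U}
E -> hit
U -> hit
K -> miss, evict E, frames {Q,H,U,K}
U -> hit
J -> miss, evict U, frames {Q,H,K,J}
K -> hit
J -> hit
Page faults: 6.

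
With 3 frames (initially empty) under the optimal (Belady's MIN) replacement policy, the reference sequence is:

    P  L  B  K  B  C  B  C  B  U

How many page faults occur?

6

P: miss, frames [P]
L: miss, frames [P, L]
B: miss, frames [P, L, B]
K: miss, evict L, frames [P, B, K]
B: hit
C: miss, evict K, frames [P, B, C]
B: hit
C: hit
B: hit
U: miss, evict C, frames [P, B, U]
Page faults: 6.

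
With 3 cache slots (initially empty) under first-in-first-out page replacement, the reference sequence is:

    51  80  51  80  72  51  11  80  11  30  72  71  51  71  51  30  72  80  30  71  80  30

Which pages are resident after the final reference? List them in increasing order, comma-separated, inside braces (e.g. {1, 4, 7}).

51 -> miss, frames {51}
80 -> miss, frames {51,80}
51 -> hit
80 -> hit
72 -> miss, frames {51,80,72}
51 -> hit
11 -> miss, evict 51, frames {80,72,11}
80 -> hit
11 -> hit
30 -> miss, evict 80, frames {72,11,30}
72 -> hit
71 -> miss, evict 72, frames {11,30,71}
51 -> miss, evict 11, frames {30,71,51}
71 -> hit
51 -> hit
30 -> hit
72 -> miss, evict 30, frames {71,51,72}
80 -> miss, evict 71, frames {51,72,80}
30 -> miss, evict 51, frames {72,80,30}
71 -> miss, evict 72, frames {80,30,71}
80 -> hit
30 -> hit

{30, 71, 80}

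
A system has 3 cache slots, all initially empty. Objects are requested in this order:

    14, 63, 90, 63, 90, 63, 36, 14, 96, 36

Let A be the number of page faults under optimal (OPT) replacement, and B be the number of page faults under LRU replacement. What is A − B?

-1

Under OPT: F F F . . . F . F . → 5 faults.
Under LRU: F F F . . . F F F . → 6 faults.
A − B = 5 − 6 = -1.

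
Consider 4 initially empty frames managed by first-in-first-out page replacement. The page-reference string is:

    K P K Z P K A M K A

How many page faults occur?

6

K: miss, frames (K)
P: miss, frames (K P)
K: hit
Z: miss, frames (K P Z)
P: hit
K: hit
A: miss, frames (K P Z A)
M: miss, evict K, frames (P Z A M)
K: miss, evict P, frames (Z A M K)
A: hit
Page faults: 6.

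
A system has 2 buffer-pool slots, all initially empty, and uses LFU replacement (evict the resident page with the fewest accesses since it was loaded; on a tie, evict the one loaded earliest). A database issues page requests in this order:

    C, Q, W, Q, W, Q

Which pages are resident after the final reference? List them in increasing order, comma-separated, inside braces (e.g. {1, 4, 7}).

{Q, W}

C → miss, frames {C}
Q → miss, frames {C,Q}
W → miss, evict C, frames {Q,W}
Q → hit
W → hit
Q → hit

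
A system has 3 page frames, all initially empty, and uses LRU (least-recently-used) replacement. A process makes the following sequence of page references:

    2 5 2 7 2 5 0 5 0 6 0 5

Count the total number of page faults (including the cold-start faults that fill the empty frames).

5

2: fault, frames [2]
5: fault, frames [2, 5]
2: hit
7: fault, frames [5, 2, 7]
2: hit
5: hit
0: fault, evict 7, frames [2, 5, 0]
5: hit
0: hit
6: fault, evict 2, frames [5, 0, 6]
0: hit
5: hit
Page faults: 5.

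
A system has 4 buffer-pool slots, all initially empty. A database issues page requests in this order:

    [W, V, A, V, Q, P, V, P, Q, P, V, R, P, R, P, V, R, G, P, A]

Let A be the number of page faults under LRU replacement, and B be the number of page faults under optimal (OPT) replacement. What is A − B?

1

Under LRU: F F F . F F . . . . . F . . . . . F . F → 8 faults.
Under OPT: F F F . F F . . . . . F . . . . . F . . → 7 faults.
A − B = 8 − 7 = 1.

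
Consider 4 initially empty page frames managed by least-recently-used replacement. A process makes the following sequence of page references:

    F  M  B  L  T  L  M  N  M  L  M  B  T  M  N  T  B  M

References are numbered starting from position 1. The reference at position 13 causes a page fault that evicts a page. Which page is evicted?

N

pos 1: F -> fault, frames [F]
pos 2: M -> fault, frames [F, M]
pos 3: B -> fault, frames [F, M, B]
pos 4: L -> fault, frames [F, M, B, L]
pos 5: T -> fault, evict F, frames [M, B, L, T]
pos 6: L -> hit
pos 7: M -> hit
pos 8: N -> fault, evict B, frames [T, L, M, N]
pos 9: M -> hit
pos 10: L -> hit
pos 11: M -> hit
pos 12: B -> fault, evict T, frames [N, L, M, B]
pos 13: T -> fault, evict N, frames [L, M, B, T]
At position 13, page N is evicted.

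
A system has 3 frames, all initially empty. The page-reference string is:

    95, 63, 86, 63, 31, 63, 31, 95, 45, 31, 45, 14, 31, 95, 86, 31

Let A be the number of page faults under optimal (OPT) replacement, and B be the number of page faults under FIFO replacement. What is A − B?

-3

Under OPT: F F F . F . . . F . . F . . F . → 7 faults.
Under FIFO: F F F . F . . F F . . F F F F . → 10 faults.
A − B = 7 − 10 = -3.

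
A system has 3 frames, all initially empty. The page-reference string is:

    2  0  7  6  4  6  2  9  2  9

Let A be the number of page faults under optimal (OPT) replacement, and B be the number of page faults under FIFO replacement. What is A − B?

Under OPT: F F F F F . . F . . → 6 faults.
Under FIFO: F F F F F . F F . . → 7 faults.
A − B = 6 − 7 = -1.

-1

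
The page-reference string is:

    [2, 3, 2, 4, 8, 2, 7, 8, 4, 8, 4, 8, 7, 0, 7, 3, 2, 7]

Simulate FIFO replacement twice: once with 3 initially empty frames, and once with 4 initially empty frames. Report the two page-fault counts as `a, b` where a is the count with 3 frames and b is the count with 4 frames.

3 frames: F F . F F F F . F F . . . F F F F . → 12 faults.
4 frames: F F . F F . F . . . . . . F . F F . → 8 faults.
8 < 12: adding a frame reduced faults, as is typical.

12, 8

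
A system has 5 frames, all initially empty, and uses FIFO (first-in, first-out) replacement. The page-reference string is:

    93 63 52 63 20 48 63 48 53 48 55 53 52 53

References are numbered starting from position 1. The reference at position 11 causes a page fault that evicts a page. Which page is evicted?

pos 1: 93 -> fault, frames [93]
pos 2: 63 -> fault, frames [93, 63]
pos 3: 52 -> fault, frames [93, 63, 52]
pos 4: 63 -> hit
pos 5: 20 -> fault, frames [93, 63, 52, 20]
pos 6: 48 -> fault, frames [93, 63, 52, 20, 48]
pos 7: 63 -> hit
pos 8: 48 -> hit
pos 9: 53 -> fault, evict 93, frames [63, 52, 20, 48, 53]
pos 10: 48 -> hit
pos 11: 55 -> fault, evict 63, frames [52, 20, 48, 53, 55]
At position 11, page 63 is evicted.

63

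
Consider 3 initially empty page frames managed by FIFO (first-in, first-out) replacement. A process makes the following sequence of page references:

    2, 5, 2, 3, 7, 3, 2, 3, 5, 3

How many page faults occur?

7

2 → fault, frames {2}
5 → fault, frames {2,5}
2 → hit
3 → fault, frames {2,5,3}
7 → fault, evict 2, frames {5,3,7}
3 → hit
2 → fault, evict 5, frames {3,7,2}
3 → hit
5 → fault, evict 3, frames {7,2,5}
3 → fault, evict 7, frames {2,5,3}
Page faults: 7.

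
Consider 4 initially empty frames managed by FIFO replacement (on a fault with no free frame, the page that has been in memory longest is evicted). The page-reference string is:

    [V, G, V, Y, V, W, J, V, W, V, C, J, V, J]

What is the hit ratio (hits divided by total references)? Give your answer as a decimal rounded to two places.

V → miss, frames [V]
G → miss, frames [V, G]
V → hit
Y → miss, frames [V, G, Y]
V → hit
W → miss, frames [V, G, Y, W]
J → miss, evict V, frames [G, Y, W, J]
V → miss, evict G, frames [Y, W, J, V]
W → hit
V → hit
C → miss, evict Y, frames [W, J, V, C]
J → hit
V → hit
J → hit
Hits: 7 of 14 references → 7/14 = 0.5000.

0.50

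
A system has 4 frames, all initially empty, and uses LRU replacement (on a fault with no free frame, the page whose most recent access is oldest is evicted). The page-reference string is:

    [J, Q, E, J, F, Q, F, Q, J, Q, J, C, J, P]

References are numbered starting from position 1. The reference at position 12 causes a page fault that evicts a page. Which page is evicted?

pos 1: J -> miss, frames [J]
pos 2: Q -> miss, frames [J, Q]
pos 3: E -> miss, frames [J, Q, E]
pos 4: J -> hit
pos 5: F -> miss, frames [Q, E, J, F]
pos 6: Q -> hit
pos 7: F -> hit
pos 8: Q -> hit
pos 9: J -> hit
pos 10: Q -> hit
pos 11: J -> hit
pos 12: C -> miss, evict E, frames [F, Q, J, C]
At position 12, page E is evicted.

E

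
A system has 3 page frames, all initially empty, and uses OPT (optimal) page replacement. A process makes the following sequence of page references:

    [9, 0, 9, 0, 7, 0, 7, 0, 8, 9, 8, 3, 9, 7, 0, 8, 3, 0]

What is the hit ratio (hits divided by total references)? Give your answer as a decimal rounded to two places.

0.61

9 → fault, frames [9]
0 → fault, frames [9, 0]
9 → hit
0 → hit
7 → fault, frames [9, 0, 7]
0 → hit
7 → hit
0 → hit
8 → fault, evict 0, frames [9, 7, 8]
9 → hit
8 → hit
3 → fault, evict 8, frames [9, 7, 3]
9 → hit
7 → hit
0 → fault, evict 7, frames [9, 3, 0]
8 → fault, evict 9, frames [3, 0, 8]
3 → hit
0 → hit
Hits: 11 of 18 references → 11/18 = 0.6111.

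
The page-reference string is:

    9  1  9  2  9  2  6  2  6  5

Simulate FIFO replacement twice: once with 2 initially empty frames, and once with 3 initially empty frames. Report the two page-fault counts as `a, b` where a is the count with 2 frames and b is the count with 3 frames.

7, 5

2 frames: F F . F F . F F . F → 7 faults.
3 frames: F F . F . . F . . F → 5 faults.
5 < 7: adding a frame reduced faults, as is typical.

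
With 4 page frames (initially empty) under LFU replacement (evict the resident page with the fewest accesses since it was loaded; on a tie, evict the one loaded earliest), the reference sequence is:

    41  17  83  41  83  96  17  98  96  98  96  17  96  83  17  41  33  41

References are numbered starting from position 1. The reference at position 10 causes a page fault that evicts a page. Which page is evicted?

pos 1: 41 → fault, frames [41]
pos 2: 17 → fault, frames [41, 17]
pos 3: 83 → fault, frames [41, 17, 83]
pos 4: 41 → hit
pos 5: 83 → hit
pos 6: 96 → fault, frames [41, 17, 83, 96]
pos 7: 17 → hit
pos 8: 98 → fault, evict 96, frames [41, 17, 83, 98]
pos 9: 96 → fault, evict 98, frames [41, 17, 83, 96]
pos 10: 98 → fault, evict 96, frames [41, 17, 83, 98]
At position 10, page 96 is evicted.

96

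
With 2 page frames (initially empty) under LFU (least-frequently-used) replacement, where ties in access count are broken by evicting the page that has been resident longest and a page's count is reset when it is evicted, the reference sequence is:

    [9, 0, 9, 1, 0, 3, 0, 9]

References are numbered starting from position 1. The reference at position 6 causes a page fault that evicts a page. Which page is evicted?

0

pos 1: 9: miss, frames [9]
pos 2: 0: miss, frames [9, 0]
pos 3: 9: hit
pos 4: 1: miss, evict 0, frames [9, 1]
pos 5: 0: miss, evict 1, frames [9, 0]
pos 6: 3: miss, evict 0, frames [9, 3]
At position 6, page 0 is evicted.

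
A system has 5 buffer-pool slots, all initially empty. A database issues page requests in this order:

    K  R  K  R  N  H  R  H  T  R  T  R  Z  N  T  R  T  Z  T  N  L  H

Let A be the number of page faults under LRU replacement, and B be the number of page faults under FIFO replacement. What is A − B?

Under LRU: F F . . F F . . F . . . F . . . . . . . F F → 8 faults.
Under FIFO: F F . . F F . . F . . . F . . . . . . . F . → 7 faults.
A − B = 8 − 7 = 1.

1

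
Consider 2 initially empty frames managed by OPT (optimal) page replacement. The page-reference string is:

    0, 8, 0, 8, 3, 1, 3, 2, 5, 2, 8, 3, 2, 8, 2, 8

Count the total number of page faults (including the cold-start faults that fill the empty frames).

9

0: fault, frames [0]
8: fault, frames [0, 8]
0: hit
8: hit
3: fault, evict 0, frames [8, 3]
1: fault, evict 8, frames [3, 1]
3: hit
2: fault, evict 1, frames [3, 2]
5: fault, evict 3, frames [2, 5]
2: hit
8: fault, evict 5, frames [2, 8]
3: fault, evict 8, frames [2, 3]
2: hit
8: fault, evict 3, frames [2, 8]
2: hit
8: hit
Page faults: 9.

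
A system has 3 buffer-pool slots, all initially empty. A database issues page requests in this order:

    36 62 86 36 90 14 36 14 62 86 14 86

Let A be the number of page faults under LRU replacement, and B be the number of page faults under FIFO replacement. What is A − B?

-2

Under LRU: F F F . F F . . F F . . → 7 faults.
Under FIFO: F F F . F F F . F F F . → 9 faults.
A − B = 7 − 9 = -2.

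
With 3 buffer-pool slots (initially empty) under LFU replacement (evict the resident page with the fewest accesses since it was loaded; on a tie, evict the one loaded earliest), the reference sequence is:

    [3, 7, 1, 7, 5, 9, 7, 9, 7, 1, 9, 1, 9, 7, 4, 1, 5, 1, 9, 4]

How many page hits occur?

3: miss, frames (3)
7: miss, frames (3 7)
1: miss, frames (3 7 1)
7: hit
5: miss, evict 3, frames (7 1 5)
9: miss, evict 1, frames (7 5 9)
7: hit
9: hit
7: hit
1: miss, evict 5, frames (7 9 1)
9: hit
1: hit
9: hit
7: hit
4: miss, evict 1, frames (7 9 4)
1: miss, evict 4, frames (7 9 1)
5: miss, evict 1, frames (7 9 5)
1: miss, evict 5, frames (7 9 1)
9: hit
4: miss, evict 1, frames (7 9 4)
Hits: 9.

9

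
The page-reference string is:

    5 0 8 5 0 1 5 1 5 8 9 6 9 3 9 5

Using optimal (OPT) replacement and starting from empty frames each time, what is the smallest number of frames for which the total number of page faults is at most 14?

f=1: 16 faults
f=2: 10 faults
f=3: 7 faults
f=4: 7 faults
f=5: 7 faults
f=6: 7 faults
f=7: 7 faults
Smallest f with faults ≤ 14 is 2.

2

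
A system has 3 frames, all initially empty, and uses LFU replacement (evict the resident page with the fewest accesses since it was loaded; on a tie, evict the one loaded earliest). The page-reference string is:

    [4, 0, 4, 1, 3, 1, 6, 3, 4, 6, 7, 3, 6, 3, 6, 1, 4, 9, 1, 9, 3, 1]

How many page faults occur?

4: fault, frames (4)
0: fault, frames (4 0)
4: hit
1: fault, frames (4 0 1)
3: fault, evict 0, frames (4 1 3)
1: hit
6: fault, evict 3, frames (4 1 6)
3: fault, evict 6, frames (4 1 3)
4: hit
6: fault, evict 3, frames (4 1 6)
7: fault, evict 6, frames (4 1 7)
3: fault, evict 7, frames (4 1 3)
6: fault, evict 3, frames (4 1 6)
3: fault, evict 6, frames (4 1 3)
6: fault, evict 3, frames (4 1 6)
1: hit
4: hit
9: fault, evict 6, frames (4 1 9)
1: hit
9: hit
3: fault, evict 9, frames (4 1 3)
1: hit
Page faults: 14.

14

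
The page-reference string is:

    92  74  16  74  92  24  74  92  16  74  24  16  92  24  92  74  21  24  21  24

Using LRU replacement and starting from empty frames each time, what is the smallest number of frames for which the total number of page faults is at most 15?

3

f=1: 20 faults
f=2: 16 faults
f=3: 10 faults
f=4: 5 faults
f=5: 5 faults
Smallest f with faults ≤ 15 is 3.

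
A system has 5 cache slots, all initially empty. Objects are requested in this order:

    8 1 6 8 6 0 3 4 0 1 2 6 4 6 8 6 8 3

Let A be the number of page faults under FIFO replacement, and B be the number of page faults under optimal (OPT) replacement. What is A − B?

Under FIFO: F F F . . F F F . . F . . . F F . . → 9 faults.
Under OPT: F F F . . F F F . . F . . . . . . F → 8 faults.
A − B = 9 − 8 = 1.

1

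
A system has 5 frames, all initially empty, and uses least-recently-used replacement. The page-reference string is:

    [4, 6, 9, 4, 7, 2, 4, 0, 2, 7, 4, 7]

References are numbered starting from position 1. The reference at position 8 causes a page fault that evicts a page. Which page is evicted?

pos 1: 4: fault, frames {4}
pos 2: 6: fault, frames {4,6}
pos 3: 9: fault, frames {4,6,9}
pos 4: 4: hit
pos 5: 7: fault, frames {6,9,4,7}
pos 6: 2: fault, frames {6,9,4,7,2}
pos 7: 4: hit
pos 8: 0: fault, evict 6, frames {9,7,2,4,0}
At position 8, page 6 is evicted.

6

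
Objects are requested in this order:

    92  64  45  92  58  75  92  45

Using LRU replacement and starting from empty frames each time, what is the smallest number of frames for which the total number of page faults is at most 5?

f=1: 8 faults
f=2: 8 faults
f=3: 6 faults
f=4: 5 faults
f=5: 5 faults
Smallest f with faults ≤ 5 is 4.

4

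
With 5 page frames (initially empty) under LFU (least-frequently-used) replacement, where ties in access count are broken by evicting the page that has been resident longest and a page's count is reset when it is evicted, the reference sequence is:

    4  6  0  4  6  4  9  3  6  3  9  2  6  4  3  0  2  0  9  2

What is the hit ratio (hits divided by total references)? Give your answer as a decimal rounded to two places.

0.50

4: miss, frames [4]
6: miss, frames [4, 6]
0: miss, frames [4, 6, 0]
4: hit
6: hit
4: hit
9: miss, frames [4, 6, 0, 9]
3: miss, frames [4, 6, 0, 9, 3]
6: hit
3: hit
9: hit
2: miss, evict 0, frames [4, 6, 9, 3, 2]
6: hit
4: hit
3: hit
0: miss, evict 2, frames [4, 6, 9, 3, 0]
2: miss, evict 0, frames [4, 6, 9, 3, 2]
0: miss, evict 2, frames [4, 6, 9, 3, 0]
9: hit
2: miss, evict 0, frames [4, 6, 9, 3, 2]
Hits: 10 of 20 references → 10/20 = 0.5000.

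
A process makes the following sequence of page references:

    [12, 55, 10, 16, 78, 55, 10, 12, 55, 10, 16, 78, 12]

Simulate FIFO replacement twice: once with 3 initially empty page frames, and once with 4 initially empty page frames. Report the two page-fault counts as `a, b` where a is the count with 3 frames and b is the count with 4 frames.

3 frames: F F F F F F F F . . F F . → 10 faults.
4 frames: F F F F F . . F F F F F F → 11 faults.
11 > 10: adding a frame increased faults — Belady's anomaly.

10, 11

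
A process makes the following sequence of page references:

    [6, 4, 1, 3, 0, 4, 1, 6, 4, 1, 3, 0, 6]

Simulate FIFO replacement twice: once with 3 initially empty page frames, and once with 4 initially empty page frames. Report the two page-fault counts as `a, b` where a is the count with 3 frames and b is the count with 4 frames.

10, 11

3 frames: F F F F F F F F . . F F . → 10 faults.
4 frames: F F F F F . . F F F F F F → 11 faults.
11 > 10: adding a frame increased faults — Belady's anomaly.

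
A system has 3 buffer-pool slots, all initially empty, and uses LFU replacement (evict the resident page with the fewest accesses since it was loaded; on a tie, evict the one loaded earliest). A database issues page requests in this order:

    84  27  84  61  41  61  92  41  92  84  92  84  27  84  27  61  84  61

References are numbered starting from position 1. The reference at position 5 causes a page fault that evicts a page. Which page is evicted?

pos 1: 84 -> miss, frames [84]
pos 2: 27 -> miss, frames [84, 27]
pos 3: 84 -> hit
pos 4: 61 -> miss, frames [84, 27, 61]
pos 5: 41 -> miss, evict 27, frames [84, 61, 41]
At position 5, page 27 is evicted.

27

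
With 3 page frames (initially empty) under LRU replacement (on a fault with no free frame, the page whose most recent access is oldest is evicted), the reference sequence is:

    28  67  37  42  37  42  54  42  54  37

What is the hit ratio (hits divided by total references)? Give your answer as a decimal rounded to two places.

28 -> fault, frames [28]
67 -> fault, frames [28, 67]
37 -> fault, frames [28, 67, 37]
42 -> fault, evict 28, frames [67, 37, 42]
37 -> hit
42 -> hit
54 -> fault, evict 67, frames [37, 42, 54]
42 -> hit
54 -> hit
37 -> hit
Hits: 5 of 10 references → 5/10 = 0.5000.

0.50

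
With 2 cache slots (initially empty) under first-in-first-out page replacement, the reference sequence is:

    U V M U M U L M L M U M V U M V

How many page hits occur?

U → miss, frames {U}
V → miss, frames {U,V}
M → miss, evict U, frames {V,M}
U → miss, evict V, frames {M,U}
M → hit
U → hit
L → miss, evict M, frames {U,L}
M → miss, evict U, frames {L,M}
L → hit
M → hit
U → miss, evict L, frames {M,U}
M → hit
V → miss, evict M, frames {U,V}
U → hit
M → miss, evict U, frames {V,M}
V → hit
Hits: 7.

7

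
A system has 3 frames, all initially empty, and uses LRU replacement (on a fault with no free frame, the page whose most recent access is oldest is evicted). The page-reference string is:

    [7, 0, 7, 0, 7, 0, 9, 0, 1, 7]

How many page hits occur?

7 -> miss, frames (7)
0 -> miss, frames (7 0)
7 -> hit
0 -> hit
7 -> hit
0 -> hit
9 -> miss, frames (7 0 9)
0 -> hit
1 -> miss, evict 7, frames (9 0 1)
7 -> miss, evict 9, frames (0 1 7)
Hits: 5.

5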